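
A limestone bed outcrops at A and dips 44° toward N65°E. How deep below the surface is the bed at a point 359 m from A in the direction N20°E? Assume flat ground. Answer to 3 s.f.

245 m

The hole lies 45° from the dip direction, so the down-dip offset is 359 × cos 45° = 253.85 m.
Depth = down-dip offset × tan(dip) = 253.85 × tan 44° = 253.85 × 0.9657
Depth = 245.14 m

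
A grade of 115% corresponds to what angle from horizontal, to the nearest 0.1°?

tan θ = 115/100 = 1.1500
θ = arctan(1.1500) = 48.99°

49.0°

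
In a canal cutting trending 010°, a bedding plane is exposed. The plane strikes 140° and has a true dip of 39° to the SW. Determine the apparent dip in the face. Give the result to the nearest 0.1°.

Angle between strike (140°) and section (010°): β = 50°.
tan(apparent dip) = tan 39° · sin 50° = 0.6203
α = arctan(0.6203) = 31.81°

31.8°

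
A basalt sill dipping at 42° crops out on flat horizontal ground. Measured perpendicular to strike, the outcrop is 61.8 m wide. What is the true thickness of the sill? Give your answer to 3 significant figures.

True thickness t = w · sin(dip) = 61.8 × sin 42°
t = 61.8 × 0.6691 = 41.352 m

41.4 m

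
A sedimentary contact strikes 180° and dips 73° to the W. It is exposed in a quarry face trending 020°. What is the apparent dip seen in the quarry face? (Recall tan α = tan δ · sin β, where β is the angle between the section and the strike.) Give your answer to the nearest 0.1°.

Angle between strike (180°) and section (020°): β = 20°.
tan(apparent dip) = tan 73° · sin 20° = 1.1187
α = arctan(1.1187) = 48.21°

48.2°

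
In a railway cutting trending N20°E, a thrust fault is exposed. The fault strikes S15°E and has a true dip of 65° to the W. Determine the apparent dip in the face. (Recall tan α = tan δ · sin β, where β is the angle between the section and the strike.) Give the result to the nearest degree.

The section lies 35° from the strike.
tan α = tan 65° × sin 35° = 2.1445 × 0.5736 = 1.2300
α = arctan(1.2300) = 50.89°

51°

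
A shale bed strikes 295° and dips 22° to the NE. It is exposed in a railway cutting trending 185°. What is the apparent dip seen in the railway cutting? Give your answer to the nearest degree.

The section lies 70° from the strike.
tan α = tan 22° × sin 70° = 0.4040 × 0.9397 = 0.3797
α = arctan(0.3797) = 20.79°

21°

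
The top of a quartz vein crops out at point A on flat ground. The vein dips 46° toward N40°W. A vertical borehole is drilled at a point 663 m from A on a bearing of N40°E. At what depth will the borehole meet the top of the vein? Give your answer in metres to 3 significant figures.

The hole lies 80° from the dip direction, so the down-dip offset is 663 × cos 80° = 115.13 m.
Depth = down-dip offset × tan(dip) = 115.13 × tan 46° = 115.13 × 1.0355
Depth = 119.22 m

119 m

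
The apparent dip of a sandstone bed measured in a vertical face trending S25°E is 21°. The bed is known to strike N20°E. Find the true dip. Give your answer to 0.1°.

28.5°

β = acute angle between strike N20°E and section S25°E = 45°.
tan δ = tan α / sin β = tan 21° / sin 45° = 0.3839 / 0.7071 = 0.5429
δ = arctan(0.5429) = 28.50°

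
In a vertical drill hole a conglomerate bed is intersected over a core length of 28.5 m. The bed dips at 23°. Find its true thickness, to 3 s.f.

True thickness t = h · cos(dip) = 28.5 × cos 23°
t = 28.5 × 0.9205 = 26.234 m

26.2 m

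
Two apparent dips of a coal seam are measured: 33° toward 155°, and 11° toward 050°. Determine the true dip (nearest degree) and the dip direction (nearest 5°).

true dip 37°, dip direction 125°

The two traces are lines in the plane: v₁ = (sin 155°·cos 33°, cos 155°·cos 33°, −sin 33°), v₂ = (sin 50°·cos 11°, cos 50°·cos 11°, −sin 11°).
Cross product v₁ × v₂ gives the pole to the plane: n ∝ (0.489, -0.342, 0.795).
Dip δ = arctan(|n_h|/n_z) = arctan(0.596/0.795) = 36.9°.
Dip direction = azimuth of (n_x, n_y) = atan2(0.489, -0.342) = 125°.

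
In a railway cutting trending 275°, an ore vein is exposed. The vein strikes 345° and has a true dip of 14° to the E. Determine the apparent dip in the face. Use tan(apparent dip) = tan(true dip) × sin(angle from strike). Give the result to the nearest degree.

The section lies 70° from the strike.
tan α = tan 14° × sin 70° = 0.2493 × 0.9397 = 0.2343
apparent dip = arctan 0.2343 = 13.19°

13°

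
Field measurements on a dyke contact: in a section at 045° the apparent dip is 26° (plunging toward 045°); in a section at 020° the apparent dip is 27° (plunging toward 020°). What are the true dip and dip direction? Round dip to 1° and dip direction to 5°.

true dip 27°, dip direction 025°

Represent each trace as a vector plunging at its apparent dip toward its trend (east-north-up frame): v₁ = (0.636, 0.636, -0.438), v₂ = (0.305, 0.837, -0.454).
The plane normal is n = v₁ × v₂ ∝ (0.079, 0.155, 0.338).
tan δ = √(n_x²+n_y²)/n_z = 0.174/0.338, so δ = 27.2°.
Dip direction = atan2(0.079, 0.155) = 27° (azimuth of n's horizontal projection).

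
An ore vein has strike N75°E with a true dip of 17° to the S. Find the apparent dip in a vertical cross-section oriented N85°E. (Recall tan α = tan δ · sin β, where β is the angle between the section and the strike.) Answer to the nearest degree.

3°

The section lies 10° from the strike.
tan α = tan 17° × sin 10° = 0.3057 × 0.1736 = 0.0531
apparent dip = arctan 0.0531 = 3.04°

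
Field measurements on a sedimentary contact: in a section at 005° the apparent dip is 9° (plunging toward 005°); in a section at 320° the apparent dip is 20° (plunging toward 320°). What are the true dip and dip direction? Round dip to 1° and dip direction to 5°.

true dip 21°, dip direction 300°

The two traces are lines in the plane: v₁ = (sin 5°·cos 9°, cos 5°·cos 9°, −sin 9°), v₂ = (sin 320°·cos 20°, cos 320°·cos 20°, −sin 20°).
The plane normal is n = v₁ × v₂ ∝ (-0.224, 0.124, 0.656).
True dip = arccos(n_z / |n|) = arccos(0.9317) = 21.3°.
The horizontal component of n points toward azimuth atan2(n_x, n_y) = 299°, the dip direction.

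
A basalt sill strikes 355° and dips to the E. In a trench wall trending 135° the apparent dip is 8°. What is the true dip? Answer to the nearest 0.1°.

12.3°

β = acute angle between strike 355° and section 135° = 40°.
tan(true dip) = tan 8° / sin 40° = 0.2186
δ = arctan(0.2186) = 12.33°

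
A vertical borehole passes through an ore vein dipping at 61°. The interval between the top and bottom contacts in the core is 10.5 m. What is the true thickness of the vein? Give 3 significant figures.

True thickness t = h · cos(dip) = 10.5 × cos 61°
t = 10.5 × 0.4848 = 5.091 m

5.09 m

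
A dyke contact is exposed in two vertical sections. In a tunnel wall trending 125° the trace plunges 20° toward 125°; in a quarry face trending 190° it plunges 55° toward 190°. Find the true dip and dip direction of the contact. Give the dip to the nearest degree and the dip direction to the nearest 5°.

true dip 55°, dip direction 200°

Represent each trace as a vector plunging at its apparent dip toward its trend (east-north-up frame): v₁ = (0.770, -0.539, -0.342), v₂ = (-0.100, -0.565, -0.819).
The plane normal is n = v₁ × v₂ ∝ (-0.248, -0.665, 0.488).
True dip = arccos(n_z / |n|) = arccos(0.5671) = 55.5°.
Dip direction = atan2(-0.248, -0.665) = 200° (azimuth of n's horizontal projection).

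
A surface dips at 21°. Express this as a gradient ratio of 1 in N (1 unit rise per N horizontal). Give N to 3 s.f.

1 in 2.61

1 : N means tan θ = 1/N, so N = 1/tan 21° = 1/0.3839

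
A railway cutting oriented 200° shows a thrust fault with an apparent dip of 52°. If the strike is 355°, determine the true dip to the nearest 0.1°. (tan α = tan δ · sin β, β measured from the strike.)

71.7°

The section is 25° from the strike.
tan(true dip) = tan 52° / sin 25° = 3.0286
true dip = arctan 3.0286 = 71.73°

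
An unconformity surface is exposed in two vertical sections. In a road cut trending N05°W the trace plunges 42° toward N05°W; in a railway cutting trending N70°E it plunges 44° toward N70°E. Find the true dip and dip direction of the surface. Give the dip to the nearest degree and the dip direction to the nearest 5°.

The two traces are lines in the plane: v₁ = (sin 355°·cos 42°, cos 355°·cos 42°, −sin 42°), v₂ = (sin 70°·cos 44°, cos 70°·cos 44°, −sin 44°).
The plane normal is n = v₁ × v₂ ∝ (0.350, 0.497, 0.516).
tan δ = √(n_x²+n_y²)/n_z = 0.608/0.516, so δ = 49.7°.
The horizontal component of n points toward azimuth atan2(n_x, n_y) = 35°, the dip direction.

true dip 50°, dip direction 035°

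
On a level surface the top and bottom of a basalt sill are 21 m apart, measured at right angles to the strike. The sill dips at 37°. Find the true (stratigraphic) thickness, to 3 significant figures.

12.6 m

True thickness t = w · sin(dip) = 21 × sin 37°
t = 21 × 0.6018 = 12.638 m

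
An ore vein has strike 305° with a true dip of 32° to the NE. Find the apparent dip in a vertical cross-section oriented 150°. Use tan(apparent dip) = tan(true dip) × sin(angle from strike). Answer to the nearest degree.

15°

The section lies 25° from the strike.
tan α = tan 32° × sin 25° = 0.6249 × 0.4226 = 0.2641
α = arctan(0.2641) = 14.79°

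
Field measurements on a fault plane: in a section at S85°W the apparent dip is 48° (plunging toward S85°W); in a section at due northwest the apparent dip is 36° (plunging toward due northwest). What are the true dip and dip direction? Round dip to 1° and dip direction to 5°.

true dip 48°, dip direction 265°

Each apparent-dip line lies in the plane. As unit vectors (x east, y north, z up), v₁ plunges 48°→S85°W and v₂ plunges 36°→due northwest.
n = v₁ × v₂ = (-0.459, -0.033, 0.415) (taken with n_z > 0).
Dip δ = arctan(|n_h|/n_z) = arctan(0.461/0.415) = 48.0°.
Dip direction = azimuth of (n_x, n_y) = atan2(-0.459, -0.033) = 266°.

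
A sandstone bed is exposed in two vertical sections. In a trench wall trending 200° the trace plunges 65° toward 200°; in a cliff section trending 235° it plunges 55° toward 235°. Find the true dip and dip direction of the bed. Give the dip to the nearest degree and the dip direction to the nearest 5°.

Represent each trace as a vector plunging at its apparent dip toward its trend (east-north-up frame): v₁ = (-0.145, -0.397, -0.906), v₂ = (-0.470, -0.329, -0.819).
n = v₁ × v₂ = (-0.027, -0.307, 0.139) (taken with n_z > 0).
True dip = arccos(n_z / |n|) = arccos(0.4108) = 65.7°.
The horizontal component of n points toward azimuth atan2(n_x, n_y) = 185°, the dip direction.

true dip 66°, dip direction 185°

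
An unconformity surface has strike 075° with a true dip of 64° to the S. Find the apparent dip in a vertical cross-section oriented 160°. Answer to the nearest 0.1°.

Angle between strike (075°) and section (160°): β = 85°.
tan(apparent dip) = tan 64° · sin 85° = 2.0425
apparent dip = arctan 2.0425 = 63.91°

63.9°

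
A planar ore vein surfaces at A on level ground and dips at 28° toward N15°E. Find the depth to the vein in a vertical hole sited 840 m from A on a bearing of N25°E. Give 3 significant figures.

440 m

The hole lies 10° from the dip direction, so the down-dip offset is 840 × cos 10° = 827.24 m.
Depth = down-dip offset × tan(dip) = 827.24 × tan 28° = 827.24 × 0.5317
Depth = 439.85 m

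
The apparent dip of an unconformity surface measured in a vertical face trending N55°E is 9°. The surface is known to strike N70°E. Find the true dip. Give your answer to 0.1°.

β = acute angle between strike N70°E and section N55°E = 15°.
tan δ = tan α / sin β = tan 9° / sin 15° = 0.1584 / 0.2588 = 0.6120
δ = arctan(0.6120) = 31.46°

31.5°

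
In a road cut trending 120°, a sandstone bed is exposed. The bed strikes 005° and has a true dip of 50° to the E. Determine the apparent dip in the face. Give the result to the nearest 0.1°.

The strike is 005° and the section trends 120°; the acute angle between them is β = 65°.
tan(apparent dip) = tan 50° · sin 65° = 1.0801
α = arctan(1.0801) = 47.21°

47.2°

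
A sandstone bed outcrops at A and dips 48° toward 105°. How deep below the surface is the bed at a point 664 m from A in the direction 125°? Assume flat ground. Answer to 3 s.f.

693 m

The hole lies 20° from the dip direction, so the down-dip offset is 664 × cos 20° = 623.96 m.
Depth = down-dip offset × tan(dip) = 623.96 × tan 48° = 623.96 × 1.1106
Depth = 692.97 m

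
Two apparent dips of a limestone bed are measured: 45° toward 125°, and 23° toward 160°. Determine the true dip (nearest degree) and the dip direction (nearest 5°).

true dip 51°, dip direction 090°

The two traces are lines in the plane: v₁ = (sin 125°·cos 45°, cos 125°·cos 45°, −sin 45°), v₂ = (sin 160°·cos 23°, cos 160°·cos 23°, −sin 23°).
Cross product v₁ × v₂ gives the pole to the plane: n ∝ (0.453, -0.004, 0.373).
tan δ = √(n_x²+n_y²)/n_z = 0.453/0.373, so δ = 50.5°.
Dip direction = atan2(0.453, -0.004) = 90° (azimuth of n's horizontal projection).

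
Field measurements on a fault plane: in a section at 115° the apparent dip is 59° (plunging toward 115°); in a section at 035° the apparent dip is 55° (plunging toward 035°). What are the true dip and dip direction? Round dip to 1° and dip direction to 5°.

Represent each trace as a vector plunging at its apparent dip toward its trend (east-north-up frame): v₁ = (0.467, -0.218, -0.857), v₂ = (0.329, 0.470, -0.819).
n = v₁ × v₂ = (0.581, 0.100, 0.291) (taken with n_z > 0).
True dip = arccos(n_z / |n|) = arccos(0.4425) = 63.7°.
The horizontal component of n points toward azimuth atan2(n_x, n_y) = 80°, the dip direction.

true dip 64°, dip direction 080°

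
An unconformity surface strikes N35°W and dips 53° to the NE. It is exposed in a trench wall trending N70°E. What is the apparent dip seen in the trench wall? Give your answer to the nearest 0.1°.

The section lies 75° from the strike.
tan(apparent dip) = tan 53° · sin 75° = 1.2818
α = arctan(1.2818) = 52.04°

52.0°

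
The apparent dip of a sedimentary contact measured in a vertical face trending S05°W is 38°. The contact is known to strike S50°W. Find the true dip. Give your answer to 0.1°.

47.9°

The section is 45° from the strike.
tan δ = tan α / sin β = tan 38° / sin 45° = 0.7813 / 0.7071 = 1.1049
true dip = arctan 1.1049 = 47.85°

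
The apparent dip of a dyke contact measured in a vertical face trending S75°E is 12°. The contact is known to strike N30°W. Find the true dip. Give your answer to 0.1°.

16.7°

The section is 45° from the strike.
tan(true dip) = tan 12° / sin 45° = 0.3006
δ = arctan(0.3006) = 16.73°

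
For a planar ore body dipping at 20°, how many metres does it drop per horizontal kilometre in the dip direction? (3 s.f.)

364 m

drop per km = 1000 × tan 20° = 1000 × 0.3640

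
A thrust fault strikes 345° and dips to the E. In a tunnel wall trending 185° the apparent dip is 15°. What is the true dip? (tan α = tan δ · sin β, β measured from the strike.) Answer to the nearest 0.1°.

β = acute angle between strike 345° and section 185° = 20°.
tan(true dip) = tan 15° / sin 20° = 0.7834
δ = arctan(0.7834) = 38.08°

38.1°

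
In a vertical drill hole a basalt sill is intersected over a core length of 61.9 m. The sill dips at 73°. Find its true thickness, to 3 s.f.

18.1 m

True thickness t = h · cos(dip) = 61.9 × cos 73°
t = 61.9 × 0.2924 = 18.098 m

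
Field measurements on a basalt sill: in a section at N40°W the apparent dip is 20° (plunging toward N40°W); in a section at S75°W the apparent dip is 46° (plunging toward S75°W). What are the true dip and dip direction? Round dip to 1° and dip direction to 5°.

Each apparent-dip line lies in the plane. As unit vectors (x east, y north, z up), v₁ plunges 20°→N40°W and v₂ plunges 46°→S75°W.
Cross product v₁ × v₂ gives the pole to the plane: n ∝ (-0.579, -0.205, 0.592).
True dip = arccos(n_z / |n|) = arccos(0.6936) = 46.1°.
The horizontal component of n points toward azimuth atan2(n_x, n_y) = 251°, the dip direction.

true dip 46°, dip direction 250°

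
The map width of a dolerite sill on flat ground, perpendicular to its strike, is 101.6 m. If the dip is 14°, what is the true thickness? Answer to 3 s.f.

True thickness t = w · sin(dip) = 101.6 × sin 14°
t = 101.6 × 0.2419 = 24.579 m

24.6 m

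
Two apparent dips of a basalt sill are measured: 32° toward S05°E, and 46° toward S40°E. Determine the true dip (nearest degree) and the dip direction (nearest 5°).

The two traces are lines in the plane: v₁ = (sin 175°·cos 32°, cos 175°·cos 32°, −sin 32°), v₂ = (sin 140°·cos 46°, cos 140°·cos 46°, −sin 46°).
The plane normal is n = v₁ × v₂ ∝ (0.326, -0.183, 0.338).
True dip = arccos(n_z / |n|) = arccos(0.6706) = 47.9°.
The horizontal component of n points toward azimuth atan2(n_x, n_y) = 119°, the dip direction.

true dip 48°, dip direction 120°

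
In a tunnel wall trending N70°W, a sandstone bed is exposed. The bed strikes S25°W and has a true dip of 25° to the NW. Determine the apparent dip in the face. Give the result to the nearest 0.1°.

24.9°

The section lies 85° from the strike.
tan α = tan 25° × sin 85° = 0.4663 × 0.9962 = 0.4645
apparent dip = arctan 0.4645 = 24.92°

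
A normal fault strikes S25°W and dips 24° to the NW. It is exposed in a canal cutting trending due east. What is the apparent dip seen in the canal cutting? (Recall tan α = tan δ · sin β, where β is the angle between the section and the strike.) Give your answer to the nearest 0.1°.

The section lies 65° from the strike.
tan α = tan 24° × sin 65° = 0.4452 × 0.9063 = 0.4035
α = arctan(0.4035) = 21.97°

22.0°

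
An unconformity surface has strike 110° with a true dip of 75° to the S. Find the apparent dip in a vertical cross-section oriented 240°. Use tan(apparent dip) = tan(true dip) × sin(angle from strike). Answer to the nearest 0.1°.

70.7°

Angle between strike (110°) and section (240°): β = 50°.
tan(apparent dip) = tan 75° · sin 50° = 2.8589
α = arctan(2.8589) = 70.72°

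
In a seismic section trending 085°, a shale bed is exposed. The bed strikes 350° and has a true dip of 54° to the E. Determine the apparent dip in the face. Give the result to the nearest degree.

54°

Angle between strike (350°) and section (085°): β = 85°.
tan(apparent dip) = tan 54° · sin 85° = 1.3711
α = arctan(1.3711) = 53.90°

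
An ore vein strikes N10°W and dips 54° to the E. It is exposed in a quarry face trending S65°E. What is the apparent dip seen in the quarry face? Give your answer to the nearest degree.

The strike is N10°W and the section trends S65°E; the acute angle between them is β = 55°.
tan(apparent dip) = tan 54° · sin 55° = 1.1275
α = arctan(1.1275) = 48.43°

48°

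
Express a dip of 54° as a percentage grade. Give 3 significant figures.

grade % = 100 × tan 54° = 100 × 1.3764

138%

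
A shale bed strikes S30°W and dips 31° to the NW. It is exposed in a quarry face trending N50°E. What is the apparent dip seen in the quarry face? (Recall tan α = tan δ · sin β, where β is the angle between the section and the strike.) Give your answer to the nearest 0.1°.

Angle between strike (S30°W) and section (N50°E): β = 20°.
tan(apparent dip) = tan 31° · sin 20° = 0.2055
α = arctan(0.2055) = 11.61°

11.6°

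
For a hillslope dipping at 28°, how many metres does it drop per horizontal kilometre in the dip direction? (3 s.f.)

532 m

drop per km = 1000 × tan 28° = 1000 × 0.5317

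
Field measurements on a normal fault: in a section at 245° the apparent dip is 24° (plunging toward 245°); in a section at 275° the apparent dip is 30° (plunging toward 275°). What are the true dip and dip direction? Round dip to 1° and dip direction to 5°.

true dip 30°, dip direction 285°

The two traces are lines in the plane: v₁ = (sin 245°·cos 24°, cos 245°·cos 24°, −sin 24°), v₂ = (sin 275°·cos 30°, cos 275°·cos 30°, −sin 30°).
The plane normal is n = v₁ × v₂ ∝ (-0.224, 0.063, 0.396).
Dip δ = arctan(|n_h|/n_z) = arctan(0.232/0.396) = 30.4°.
Dip direction = atan2(-0.224, 0.063) = 286° (azimuth of n's horizontal projection).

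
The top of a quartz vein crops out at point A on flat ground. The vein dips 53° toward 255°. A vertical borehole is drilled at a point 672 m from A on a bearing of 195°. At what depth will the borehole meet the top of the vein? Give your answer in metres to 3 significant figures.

The hole lies 60° from the dip direction, so the down-dip offset is 672 × cos 60° = 336.00 m.
Depth = down-dip offset × tan(dip) = 336.00 × tan 53° = 336.00 × 1.3270
Depth = 445.89 m

446 m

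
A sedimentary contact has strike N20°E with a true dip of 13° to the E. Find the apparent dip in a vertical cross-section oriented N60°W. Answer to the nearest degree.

13°

Angle between strike (N20°E) and section (N60°W): β = 80°.
tan(apparent dip) = tan 13° · sin 80° = 0.2274
α = arctan(0.2274) = 12.81°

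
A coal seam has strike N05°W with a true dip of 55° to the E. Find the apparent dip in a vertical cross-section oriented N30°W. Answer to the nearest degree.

The strike is N05°W and the section trends N30°W; the acute angle between them is β = 25°.
tan α = tan 55° × sin 25° = 1.4281 × 0.4226 = 0.6036
apparent dip = arctan 0.6036 = 31.11°

31°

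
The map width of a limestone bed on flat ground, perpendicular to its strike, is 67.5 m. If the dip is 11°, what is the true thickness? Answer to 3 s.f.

True thickness t = w · sin(dip) = 67.5 × sin 11°
t = 67.5 × 0.1908 = 12.880 m

12.9 m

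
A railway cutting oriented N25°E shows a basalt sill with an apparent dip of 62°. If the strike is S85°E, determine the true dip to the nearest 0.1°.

The section is 70° from the strike.
tan δ = tan α / sin β = tan 62° / sin 70° = 1.8807 / 0.9397 = 2.0014
true dip = arctan 2.0014 = 63.45°

63.5°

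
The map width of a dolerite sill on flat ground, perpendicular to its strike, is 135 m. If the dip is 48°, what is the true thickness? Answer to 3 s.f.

100 m

True thickness t = w · sin(dip) = 135 × sin 48°
t = 135 × 0.7431 = 100.325 m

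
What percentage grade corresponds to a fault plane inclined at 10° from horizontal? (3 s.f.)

grade % = 100 × tan 10° = 100 × 0.1763

17.6%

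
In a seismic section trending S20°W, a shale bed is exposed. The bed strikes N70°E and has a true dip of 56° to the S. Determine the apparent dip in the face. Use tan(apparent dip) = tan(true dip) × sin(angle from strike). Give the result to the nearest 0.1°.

48.6°

Angle between strike (N70°E) and section (S20°W): β = 50°.
tan(apparent dip) = tan 56° · sin 50° = 1.1357
α = arctan(1.1357) = 48.64°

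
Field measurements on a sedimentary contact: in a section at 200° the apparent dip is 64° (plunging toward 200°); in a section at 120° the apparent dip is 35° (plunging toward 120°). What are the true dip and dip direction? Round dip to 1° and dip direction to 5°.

true dip 64°, dip direction 190°

Each apparent-dip line lies in the plane. As unit vectors (x east, y north, z up), v₁ plunges 64°→200° and v₂ plunges 35°→120°.
Cross product v₁ × v₂ gives the pole to the plane: n ∝ (-0.132, -0.724, 0.354).
tan δ = √(n_x²+n_y²)/n_z = 0.736/0.354, so δ = 64.3°.
Dip direction = atan2(-0.132, -0.724) = 190° (azimuth of n's horizontal projection).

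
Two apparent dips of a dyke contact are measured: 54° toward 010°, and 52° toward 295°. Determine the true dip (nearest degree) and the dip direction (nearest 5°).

Represent each trace as a vector plunging at its apparent dip toward its trend (east-north-up frame): v₁ = (0.102, 0.579, -0.809), v₂ = (-0.558, 0.260, -0.788).
The plane normal is n = v₁ × v₂ ∝ (-0.246, 0.532, 0.350).
Dip δ = arctan(|n_h|/n_z) = arctan(0.586/0.350) = 59.2°.
Dip direction = atan2(-0.246, 0.532) = 335° (azimuth of n's horizontal projection).

true dip 59°, dip direction 335°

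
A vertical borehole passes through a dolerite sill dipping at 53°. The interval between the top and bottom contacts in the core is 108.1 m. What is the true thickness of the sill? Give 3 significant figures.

True thickness t = h · cos(dip) = 108.1 × cos 53°
t = 108.1 × 0.6018 = 65.056 m

65.1 m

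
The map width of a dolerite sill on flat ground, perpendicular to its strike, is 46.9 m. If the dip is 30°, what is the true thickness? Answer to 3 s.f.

True thickness t = w · sin(dip) = 46.9 × sin 30°
t = 46.9 × 0.5000 = 23.450 m

23.4 m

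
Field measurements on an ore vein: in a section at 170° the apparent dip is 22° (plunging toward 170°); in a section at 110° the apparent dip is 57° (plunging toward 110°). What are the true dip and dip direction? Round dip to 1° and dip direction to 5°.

true dip 58°, dip direction 095°

Represent each trace as a vector plunging at its apparent dip toward its trend (east-north-up frame): v₁ = (0.161, -0.913, -0.375), v₂ = (0.512, -0.186, -0.839).
The plane normal is n = v₁ × v₂ ∝ (0.696, -0.057, 0.437).
tan δ = √(n_x²+n_y²)/n_z = 0.698/0.437, so δ = 57.9°.
The horizontal component of n points toward azimuth atan2(n_x, n_y) = 95°, the dip direction.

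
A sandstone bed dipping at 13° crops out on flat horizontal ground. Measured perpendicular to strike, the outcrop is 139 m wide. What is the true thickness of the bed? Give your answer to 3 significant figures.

31.3 m

True thickness t = w · sin(dip) = 139 × sin 13°
t = 139 × 0.2250 = 31.268 m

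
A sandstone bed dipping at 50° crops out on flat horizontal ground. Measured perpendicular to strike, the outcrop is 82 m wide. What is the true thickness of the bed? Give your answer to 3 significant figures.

62.8 m

True thickness t = w · sin(dip) = 82 × sin 50°
t = 82 × 0.7660 = 62.816 m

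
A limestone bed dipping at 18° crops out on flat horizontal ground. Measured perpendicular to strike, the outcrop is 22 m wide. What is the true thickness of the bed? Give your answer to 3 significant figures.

True thickness t = w · sin(dip) = 22 × sin 18°
t = 22 × 0.3090 = 6.798 m

6.80 m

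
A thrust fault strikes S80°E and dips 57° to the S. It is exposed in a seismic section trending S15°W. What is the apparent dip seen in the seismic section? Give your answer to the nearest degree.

Angle between strike (S80°E) and section (S15°W): β = 85°.
tan α = tan 57° × sin 85° = 1.5399 × 0.9962 = 1.5340
apparent dip = arctan 1.5340 = 56.90°

57°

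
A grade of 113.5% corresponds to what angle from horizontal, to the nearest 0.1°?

tan θ = 113.5/100 = 1.1350
θ = arctan(1.1350) = 48.62°

48.6°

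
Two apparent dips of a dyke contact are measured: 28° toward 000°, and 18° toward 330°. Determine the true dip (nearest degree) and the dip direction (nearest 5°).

Represent each trace as a vector plunging at its apparent dip toward its trend (east-north-up frame): v₁ = (0.000, 0.883, -0.469), v₂ = (-0.476, 0.824, -0.309).
Cross product v₁ × v₂ gives the pole to the plane: n ∝ (0.114, 0.223, 0.420).
tan δ = √(n_x²+n_y²)/n_z = 0.251/0.420, so δ = 30.8°.
The horizontal component of n points toward azimuth atan2(n_x, n_y) = 27°, the dip direction.

true dip 31°, dip direction 025°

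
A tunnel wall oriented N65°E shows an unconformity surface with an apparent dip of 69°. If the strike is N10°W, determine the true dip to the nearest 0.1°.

The section is 75° from the strike.
tan δ = tan α / sin β = tan 69° / sin 75° = 2.6051 / 0.9659 = 2.6970
δ = arctan(2.6970) = 69.66°

69.7°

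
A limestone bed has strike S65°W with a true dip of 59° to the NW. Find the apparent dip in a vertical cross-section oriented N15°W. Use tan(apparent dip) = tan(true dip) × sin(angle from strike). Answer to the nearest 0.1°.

58.6°

Angle between strike (S65°W) and section (N15°W): β = 80°.
tan(apparent dip) = tan 59° · sin 80° = 1.6390
apparent dip = arctan 1.6390 = 58.61°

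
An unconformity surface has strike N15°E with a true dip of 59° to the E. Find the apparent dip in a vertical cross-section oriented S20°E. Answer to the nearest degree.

44°

Angle between strike (N15°E) and section (S20°E): β = 35°.
tan(apparent dip) = tan 59° · sin 35° = 0.9546
apparent dip = arctan 0.9546 = 43.67°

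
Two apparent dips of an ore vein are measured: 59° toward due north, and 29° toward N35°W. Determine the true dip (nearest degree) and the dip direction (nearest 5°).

true dip 65°, dip direction 040°

Each apparent-dip line lies in the plane. As unit vectors (x east, y north, z up), v₁ plunges 59°→due north and v₂ plunges 29°→N35°W.
n = v₁ × v₂ = (0.364, 0.430, 0.258) (taken with n_z > 0).
Dip δ = arctan(|n_h|/n_z) = arctan(0.564/0.258) = 65.4°.
The horizontal component of n points toward azimuth atan2(n_x, n_y) = 40°, the dip direction.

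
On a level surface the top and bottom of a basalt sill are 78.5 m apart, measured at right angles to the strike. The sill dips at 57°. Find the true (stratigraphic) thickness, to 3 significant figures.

True thickness t = w · sin(dip) = 78.5 × sin 57°
t = 78.5 × 0.8387 = 65.836 m

65.8 m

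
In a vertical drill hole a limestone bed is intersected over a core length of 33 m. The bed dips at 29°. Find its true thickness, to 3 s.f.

28.9 m

True thickness t = h · cos(dip) = 33 × cos 29°
t = 33 × 0.8746 = 28.862 m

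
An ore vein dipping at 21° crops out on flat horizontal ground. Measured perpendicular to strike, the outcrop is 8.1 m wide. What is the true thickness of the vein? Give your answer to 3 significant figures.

2.90 m

True thickness t = w · sin(dip) = 8.1 × sin 21°
t = 8.1 × 0.3584 = 2.903 m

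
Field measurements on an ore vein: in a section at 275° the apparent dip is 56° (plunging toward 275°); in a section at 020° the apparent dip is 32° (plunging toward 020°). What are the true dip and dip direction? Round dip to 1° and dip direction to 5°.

true dip 61°, dip direction 310°

The two traces are lines in the plane: v₁ = (sin 275°·cos 56°, cos 275°·cos 56°, −sin 56°), v₂ = (sin 20°·cos 32°, cos 20°·cos 32°, −sin 32°).
The plane normal is n = v₁ × v₂ ∝ (-0.635, 0.536, 0.458).
True dip = arccos(n_z / |n|) = arccos(0.4829) = 61.1°.
The horizontal component of n points toward azimuth atan2(n_x, n_y) = 310°, the dip direction.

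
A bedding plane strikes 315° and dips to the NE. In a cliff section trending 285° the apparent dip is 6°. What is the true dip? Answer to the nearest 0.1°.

β = acute angle between strike 315° and section 285° = 30°.
tan(true dip) = tan 6° / sin 30° = 0.2102
δ = arctan(0.2102) = 11.87°

11.9°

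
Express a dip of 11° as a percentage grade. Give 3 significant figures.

grade % = 100 × tan 11° = 100 × 0.1944

19.4%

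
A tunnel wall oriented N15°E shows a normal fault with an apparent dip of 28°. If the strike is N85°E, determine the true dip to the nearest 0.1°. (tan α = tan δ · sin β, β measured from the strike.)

29.5°

β = acute angle between strike N85°E and section N15°E = 70°.
tan(true dip) = tan 28° / sin 70° = 0.5658
δ = arctan(0.5658) = 29.50°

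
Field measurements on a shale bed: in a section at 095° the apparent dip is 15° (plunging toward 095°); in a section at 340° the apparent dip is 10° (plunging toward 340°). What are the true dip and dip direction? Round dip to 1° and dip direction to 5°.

true dip 23°, dip direction 045°

The two traces are lines in the plane: v₁ = (sin 95°·cos 15°, cos 95°·cos 15°, −sin 15°), v₂ = (sin 340°·cos 10°, cos 340°·cos 10°, −sin 10°).
Cross product v₁ × v₂ gives the pole to the plane: n ∝ (0.254, 0.254, 0.862).
Dip δ = arctan(|n_h|/n_z) = arctan(0.359/0.862) = 22.6°.
The horizontal component of n points toward azimuth atan2(n_x, n_y) = 45°, the dip direction.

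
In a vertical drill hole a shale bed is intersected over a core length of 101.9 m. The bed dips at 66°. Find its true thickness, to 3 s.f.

41.4 m

True thickness t = h · cos(dip) = 101.9 × cos 66°
t = 101.9 × 0.4067 = 41.446 m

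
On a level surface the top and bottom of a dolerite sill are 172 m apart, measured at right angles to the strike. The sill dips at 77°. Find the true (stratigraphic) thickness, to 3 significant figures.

168 m

True thickness t = w · sin(dip) = 172 × sin 77°
t = 172 × 0.9744 = 167.592 m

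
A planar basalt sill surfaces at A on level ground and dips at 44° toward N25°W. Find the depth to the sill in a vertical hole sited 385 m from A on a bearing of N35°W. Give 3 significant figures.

366 m

The hole lies 10° from the dip direction, so the down-dip offset is 385 × cos 10° = 379.15 m.
Depth = down-dip offset × tan(dip) = 379.15 × tan 44° = 379.15 × 0.9657
Depth = 366.14 m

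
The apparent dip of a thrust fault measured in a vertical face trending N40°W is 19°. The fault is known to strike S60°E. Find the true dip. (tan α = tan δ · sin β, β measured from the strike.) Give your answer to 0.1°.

45.2°

The section is 20° from the strike.
tan δ = tan α / sin β = tan 19° / sin 20° = 0.3443 / 0.3420 = 1.0067
δ = arctan(1.0067) = 45.19°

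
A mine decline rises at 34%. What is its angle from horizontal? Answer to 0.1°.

tan θ = 34/100 = 0.3400
θ = arctan(0.3400) = 18.78°

18.8°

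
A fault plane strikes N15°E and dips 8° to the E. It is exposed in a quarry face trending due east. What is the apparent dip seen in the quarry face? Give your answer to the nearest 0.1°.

7.7°

The strike is N15°E and the section trends due east; the acute angle between them is β = 75°.
tan(apparent dip) = tan 8° · sin 75° = 0.1358
apparent dip = arctan 0.1358 = 7.73°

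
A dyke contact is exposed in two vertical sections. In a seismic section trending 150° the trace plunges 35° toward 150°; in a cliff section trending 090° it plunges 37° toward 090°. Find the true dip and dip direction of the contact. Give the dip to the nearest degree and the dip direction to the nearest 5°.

Each apparent-dip line lies in the plane. As unit vectors (x east, y north, z up), v₁ plunges 35°→150° and v₂ plunges 37°→090°.
The plane normal is n = v₁ × v₂ ∝ (0.427, -0.212, 0.567).
True dip = arccos(n_z / |n|) = arccos(0.7653) = 40.1°.
Dip direction = atan2(0.427, -0.212) = 116° (azimuth of n's horizontal projection).

true dip 40°, dip direction 115°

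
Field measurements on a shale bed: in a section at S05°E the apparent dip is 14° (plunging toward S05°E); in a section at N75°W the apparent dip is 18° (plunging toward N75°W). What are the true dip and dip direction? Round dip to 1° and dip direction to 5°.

true dip 27°, dip direction 235°

Each apparent-dip line lies in the plane. As unit vectors (x east, y north, z up), v₁ plunges 14°→S05°E and v₂ plunges 18°→N75°W.
The plane normal is n = v₁ × v₂ ∝ (-0.358, -0.248, 0.867).
tan δ = √(n_x²+n_y²)/n_z = 0.436/0.867, so δ = 26.7°.
Dip direction = atan2(-0.358, -0.248) = 235° (azimuth of n's horizontal projection).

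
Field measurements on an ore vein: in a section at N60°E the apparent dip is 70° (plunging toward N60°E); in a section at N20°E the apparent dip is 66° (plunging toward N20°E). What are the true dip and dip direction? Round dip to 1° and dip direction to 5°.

The two traces are lines in the plane: v₁ = (sin 60°·cos 70°, cos 60°·cos 70°, −sin 70°), v₂ = (sin 20°·cos 66°, cos 20°·cos 66°, −sin 66°).
Cross product v₁ × v₂ gives the pole to the plane: n ∝ (0.203, 0.140, 0.089).
tan δ = √(n_x²+n_y²)/n_z = 0.246/0.089, so δ = 70.1°.
Dip direction = atan2(0.203, 0.140) = 55° (azimuth of n's horizontal projection).

true dip 70°, dip direction 055°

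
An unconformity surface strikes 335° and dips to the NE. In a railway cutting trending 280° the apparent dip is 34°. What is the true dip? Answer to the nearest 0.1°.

39.5°

β = acute angle between strike 335° and section 280° = 55°.
tan δ = tan α / sin β = tan 34° / sin 55° = 0.6745 / 0.8192 = 0.8234
true dip = arctan 0.8234 = 39.47°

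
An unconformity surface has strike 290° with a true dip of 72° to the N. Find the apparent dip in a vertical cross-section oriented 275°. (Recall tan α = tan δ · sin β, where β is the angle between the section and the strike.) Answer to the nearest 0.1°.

Angle between strike (290°) and section (275°): β = 15°.
tan α = tan 72° × sin 15° = 3.0777 × 0.2588 = 0.7966
apparent dip = arctan 0.7966 = 38.54°

38.5°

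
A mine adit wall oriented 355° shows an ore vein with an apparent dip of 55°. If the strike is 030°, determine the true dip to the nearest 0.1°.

68.1°

β = acute angle between strike 030° and section 355° = 35°.
tan(true dip) = tan 55° / sin 35° = 2.4899
δ = arctan(2.4899) = 68.12°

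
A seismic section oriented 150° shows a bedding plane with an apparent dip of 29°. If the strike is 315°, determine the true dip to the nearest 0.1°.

65.0°

The section is 15° from the strike.
tan(true dip) = tan 29° / sin 15° = 2.1417
δ = arctan(2.1417) = 64.97°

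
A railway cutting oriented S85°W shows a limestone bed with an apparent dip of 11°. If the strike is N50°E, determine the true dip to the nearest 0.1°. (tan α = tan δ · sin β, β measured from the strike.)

18.7°

β = acute angle between strike N50°E and section S85°W = 35°.
tan δ = tan α / sin β = tan 11° / sin 35° = 0.1944 / 0.5736 = 0.3389
δ = arctan(0.3389) = 18.72°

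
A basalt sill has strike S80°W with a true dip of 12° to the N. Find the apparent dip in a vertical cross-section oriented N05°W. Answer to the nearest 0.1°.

The strike is S80°W and the section trends N05°W; the acute angle between them is β = 85°.
tan α = tan 12° × sin 85° = 0.2126 × 0.9962 = 0.2117
α = arctan(0.2117) = 11.96°

12.0°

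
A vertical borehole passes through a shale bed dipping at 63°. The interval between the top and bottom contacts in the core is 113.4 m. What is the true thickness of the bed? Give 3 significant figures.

True thickness t = h · cos(dip) = 113.4 × cos 63°
t = 113.4 × 0.4540 = 51.483 m

51.5 m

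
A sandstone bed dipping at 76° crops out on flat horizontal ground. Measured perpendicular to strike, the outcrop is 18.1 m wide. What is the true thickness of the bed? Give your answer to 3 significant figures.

True thickness t = w · sin(dip) = 18.1 × sin 76°
t = 18.1 × 0.9703 = 17.562 m

17.6 m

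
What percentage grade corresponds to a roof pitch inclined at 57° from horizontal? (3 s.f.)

154%

grade % = 100 × tan 57° = 100 × 1.5399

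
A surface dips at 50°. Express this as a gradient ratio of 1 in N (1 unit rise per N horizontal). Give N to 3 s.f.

1 : N means tan θ = 1/N, so N = 1/tan 50° = 1/1.1918

1 in 0.839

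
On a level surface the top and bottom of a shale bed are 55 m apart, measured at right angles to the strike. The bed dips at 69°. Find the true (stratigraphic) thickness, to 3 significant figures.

True thickness t = w · sin(dip) = 55 × sin 69°
t = 55 × 0.9336 = 51.347 m

51.3 m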